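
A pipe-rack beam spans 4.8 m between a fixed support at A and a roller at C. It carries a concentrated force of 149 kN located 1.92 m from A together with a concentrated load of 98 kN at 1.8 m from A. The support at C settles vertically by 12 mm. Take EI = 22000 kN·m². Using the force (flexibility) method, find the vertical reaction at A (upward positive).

R_A = 205.1 kN

Remove the prop at C; the released (primary) structure is a cantilever built in at A.
Primary-structure tip deflection at C by superposition:
  point load 149 at a = 1.92: Pa²(3L − a)/(6EI) = 1142/EI
  point load 98 at a = 1.8: Pa²(3L − a)/(6EI) = 666.8/EI
  δ_0 = 1809/EI
Flexibility coefficient — unit upward force at C: δ_{CC} = L³/(3EI) = 36.86/EI.
With EI = 22000 kN·m²: δ_0 = 0.08224 m and δ_{CC} = 0.001676 m/kN.
Compatibility — the beam at C must follow the support down by 0.012 m: δ_0 − R_C·δ_{CC} = 0.012, so R_C = (0.08224 − 0.012)/0.001676 = 41.92 kN.
Vertical equilibrium: R_A = ΣP − R_C = 247 − 41.92 = 205.1 kN.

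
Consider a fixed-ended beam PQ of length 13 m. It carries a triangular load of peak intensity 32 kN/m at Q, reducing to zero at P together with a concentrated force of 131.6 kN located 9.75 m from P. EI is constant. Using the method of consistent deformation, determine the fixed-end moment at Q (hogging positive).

M_Q = 511 kN·m

Release both end moments; the primary structure is a simply-supported span PQ with redundants M_P and M_Q.
End rotations of the released simple span under the applied load (×1/EI):
  at P: triangular load, peak 32: 7w₀L³/(360EI) = 1367/EI
  at Q: triangular load, peak 32: w₀L³/(45EI) = 1562/EI
  at P: point load 131.6 at a = 9.75: Pab(L + b)/(6LEI) = 868.8/EI
  at Q: point load 131.6 at a = 9.75: Pab(L + a)/(6LEI) = 1216/EI
  θ_P0 = 2236/EI,  θ_Q0 = 2779/EI
Flexibility coefficients: a unit moment at one end gives L/(3EI) there and L/(6EI) at the far end, so f₁₁ = f₂₂ = 4.333/EI and f₁₂ = f₂₁ = 2.167/EI.
Compatibility — zero rotation at each built-in end:
  4.333 M_P + 2.167 M_Q = 2236
  2.167 M_P + 4.333 M_Q = 2779
Solving the pair gives M_P = 260.5 kN·m and M_Q = 511 kN·m (hogging).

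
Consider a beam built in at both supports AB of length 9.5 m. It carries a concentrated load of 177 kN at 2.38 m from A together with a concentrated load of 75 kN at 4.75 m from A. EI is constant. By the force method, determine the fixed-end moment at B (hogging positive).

M_B = 168.2 kN·m

Take the two fixed-end moments M_A, M_B as redundants; the released structure is the simple span AB.
On the primary (simply-supported) span, the end slopes from the loading are:
  at A: point load 177 at a = 2.38: Pab(L + b)/(6LEI) = 874.6/EI
  at B: point load 177 at a = 2.38: Pab(L + a)/(6LEI) = 625.1/EI
  at A: point load 75 at a = 4.75: Pab(L + b)/(6LEI) = 423/EI
  at B: point load 75 at a = 4.75: Pab(L + a)/(6LEI) = 423/EI
  θ_A0 = 1298/EI,  θ_B0 = 1048/EI
Flexibility coefficients: a unit moment at one end gives L/(3EI) there and L/(6EI) at the far end, so f₁₁ = f₂₂ = 3.167/EI and f₁₂ = f₂₁ = 1.583/EI.
Compatibility — zero rotation at each built-in end:
  3.167 M_A + 1.583 M_B = 1298
  1.583 M_A + 3.167 M_B = 1048
Solving the pair gives M_A = 325.7 kN·m and M_B = 168.2 kN·m (hogging).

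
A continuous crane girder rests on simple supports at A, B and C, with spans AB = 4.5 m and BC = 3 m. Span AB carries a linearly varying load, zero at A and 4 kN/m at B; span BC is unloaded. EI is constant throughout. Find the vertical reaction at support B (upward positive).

R_B = 7.8 kN

Take M_B as the redundant. Released structure: two simple spans AB and BC with a hinge at B.
End slopes at the hinge B, treating each span as simply supported:
  span AB: triangular load, peak 4: w₀L³/(45EI) = 8.1/EI
  relative rotation θ_0 = (8.1 + 0)/EI = 8.1/EI
A unit hogging moment at B produces rotation L₁/(3EI) + L₂/(3EI) = 2.5/EI.
Compatibility: M_B·(L₁+L₂)/(3EI) = θ_0, giving M_B = 3.24 kN·m (hogging).
Span AB, ΣM about A with M_B applied at B: R_B^{AB}·4.5 = 27 + 3.24, so R_B^{AB} = 6.72 kN and R_A = 9 − 6.72 = 2.28 kN.
Span BC, ΣM about C: R_B^{BC}·3 = 0 + 3.24, so R_B^{BC} = 1.08 kN and R_C = 0 − 1.08 = -1.08 kN.
R_B = 6.72 + 1.08 = 7.8 kN.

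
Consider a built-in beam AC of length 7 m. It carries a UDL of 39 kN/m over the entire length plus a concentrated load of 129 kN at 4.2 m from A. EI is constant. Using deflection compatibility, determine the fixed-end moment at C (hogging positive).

M_C = 289.3 kN·m

Release both end moments; the primary structure is a simply-supported span AC with redundants M_A and M_C.
On the primary (simply-supported) span, the end slopes from the loading are:
  at A: UDL 39: wL³/(24EI) = 557.4/EI
  at C: UDL 39: wL³/(24EI) = 557.4/EI
  at A: point load 129 at a = 4.2: Pab(L + b)/(6LEI) = 354/EI
  at C: point load 129 at a = 4.2: Pab(L + a)/(6LEI) = 404.5/EI
  θ_A0 = 911.4/EI,  θ_C0 = 961.9/EI
Flexibility coefficients: a unit moment at one end gives L/(3EI) there and L/(6EI) at the far end, so f₁₁ = f₂₂ = 2.333/EI and f₁₂ = f₂₁ = 1.167/EI.
Compatibility — zero rotation at each built-in end:
  2.333 M_A + 1.167 M_C = 911.4
  1.167 M_A + 2.333 M_C = 961.9
Solving the pair gives M_A = 245.9 kN·m and M_C = 289.3 kN·m (hogging).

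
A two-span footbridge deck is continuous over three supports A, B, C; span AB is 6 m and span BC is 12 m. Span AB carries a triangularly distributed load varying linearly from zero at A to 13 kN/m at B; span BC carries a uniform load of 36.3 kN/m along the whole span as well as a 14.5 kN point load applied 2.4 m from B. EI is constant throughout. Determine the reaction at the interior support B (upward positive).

Insert a hinge at B; M_B is the redundant, and each span becomes simply supported.
End slopes at the hinge B, treating each span as simply supported:
  span AB: triangular load, peak 13: w₀L³/(45EI) = 62.4/EI
  span BC: UDL 36.3: wL³/(24EI) = 2614/EI
  span BC: point load 14.5 at a = 2.4: Pab(L + b)/(6LEI) = 100.2/EI
  relative rotation θ_0 = (62.4 + 2714)/EI = 2776/EI
A unit hogging moment at B produces rotation L₁/(3EI) + L₂/(3EI) = 6/EI.
Slope continuity at B: θ_0 = M_B·6/EI, so M_B = 2776/6 = 462.7 kN·m (hogging).
Span AB, ΣM about A with M_B applied at B: R_B^{AB}·6 = 156 + 462.7, so R_B^{AB} = 103.1 kN and R_A = 39 − 103.1 = -64.12 kN.
Span BC, ΣM about C: R_B^{BC}·12 = 2753 + 462.7, so R_B^{BC} = 268 kN and R_C = 450.1 − 268 = 182.1 kN.
R_B = 103.1 + 268 = 371.1 kN.

R_B = 371.1 kN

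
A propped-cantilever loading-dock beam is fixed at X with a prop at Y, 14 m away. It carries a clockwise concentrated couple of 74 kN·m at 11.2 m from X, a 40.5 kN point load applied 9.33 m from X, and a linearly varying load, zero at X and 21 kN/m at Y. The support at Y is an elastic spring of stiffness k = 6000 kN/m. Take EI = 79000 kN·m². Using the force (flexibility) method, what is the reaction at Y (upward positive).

Remove the prop at Y; the released (primary) structure is a cantilever built in at X.
Downward deflection at the released point Y due to the loads:
  clockwise couple 74 at a = 11.2: M₀a(2L − a)/(2EI) = 6962/EI
  point load 40.5 at a = 9.33: Pa²(3L − a)/(6EI) = 19196/EI
  triangular load, peak 21 at the free end: 11w₀L⁴/(120EI) = 73951/EI
  δ_0 = 100109/EI
Tip deflection under a unit load at Y: L³/(3EI) = 914.7/EI.
With EI = 79000 kN·m²: δ_0 = 1.2672 m and δ_{YY} = 0.011578 m/kN.
Compatibility — the spring shortens by R_Y/k under the reaction it provides: δ_0 − R_Y·δ_{YY} = R_Y/k. With 1/k = 0.000167 m/kN, R_Y = δ_0 / (δ_{YY} + 1/k) = 1.2672 / (0.011578 + 0.000167) = 107.9 kN.

R_Y = 107.9 kN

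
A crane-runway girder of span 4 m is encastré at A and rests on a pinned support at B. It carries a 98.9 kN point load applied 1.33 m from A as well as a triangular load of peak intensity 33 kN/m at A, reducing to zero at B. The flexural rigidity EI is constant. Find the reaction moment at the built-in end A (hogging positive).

Choose R_B as the redundant. The primary structure is the cantilever fixed at A.
Primary-structure tip deflection at B by superposition:
  point load 98.9 at a = 1.33: Pa²(3L − a)/(6EI) = 311.1/EI
  triangular load, peak 33 at the fixed end: w₀L⁴/(30EI) = 281.6/EI
  δ_0 = 592.7/EI
Tip deflection under a unit load at B: L³/(3EI) = 21.33/EI.
Compatibility at B: δ_0 − R_B·δ_{BB} = 0, so R_B = 592.7/21.33 = 27.78 kN.
Moment equilibrium about A: M_A = Σ(load moments about A) − R_B·L = 219.5 − 27.78×4 = 108.4 kN·m.

M_A = 108.4 kN·m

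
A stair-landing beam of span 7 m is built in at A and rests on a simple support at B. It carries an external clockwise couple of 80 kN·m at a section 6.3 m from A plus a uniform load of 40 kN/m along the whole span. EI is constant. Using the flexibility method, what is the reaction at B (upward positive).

Release the roller at B. Primary structure: cantilever fixed at A.
Deflection at B on the released cantilever, summing each load's contribution:
  clockwise couple 80 at a = 6.3: M₀a(2L − a)/(2EI) = 1940/EI
  UDL 40: wL⁴/(8EI) = 12005/EI
  δ_0 = 13945/EI
Tip deflection under a unit load at B: L³/(3EI) = 114.3/EI.
The prop prevents deflection at B: R_B = δ_0/δ_{BB} = 13945/114.3 = 122 kN.

R_B = 122 kN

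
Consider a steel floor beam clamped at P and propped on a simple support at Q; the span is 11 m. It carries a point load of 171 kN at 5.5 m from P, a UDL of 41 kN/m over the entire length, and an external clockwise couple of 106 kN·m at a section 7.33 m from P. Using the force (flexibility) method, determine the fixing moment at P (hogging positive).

M_P = 937.5 kN·m

Take the reaction at Q as the redundant and release it; the primary structure is a cantilever fixed at P.
Primary-structure tip deflection at Q by superposition:
  point load 171 at a = 5.5: Pa²(3L − a)/(6EI) = 23708/EI
  UDL 41: wL⁴/(8EI) = 75035/EI
  clockwise couple 106 at a = 7.33: M₀a(2L − a)/(2EI) = 5699/EI
  δ_0 = 104443/EI
Flexibility coefficient — unit upward force at Q: δ_{QQ} = L³/(3EI) = 443.7/EI.
Compatibility at Q: δ_0 − R_Q·δ_{QQ} = 0, so R_Q = 104443/443.7 = 235.4 kN.
Moment equilibrium about P: M_P = Σ(load moments about P) − R_Q·L = 3527 − 235.4×11 = 937.5 kN·m.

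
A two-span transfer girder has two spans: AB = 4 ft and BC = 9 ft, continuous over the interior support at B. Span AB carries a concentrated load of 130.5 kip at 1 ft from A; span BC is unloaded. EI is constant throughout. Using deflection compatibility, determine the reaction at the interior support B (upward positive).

Take M_B as the redundant. Released structure: two simple spans AB and BC with a hinge at B.
Discontinuity in slope at B on the released structure — sum the simple-span end rotations:
  span AB: point load 130.5 at a = 1: Pab(L + a)/(6LEI) = 81.56/EI
  relative rotation θ_0 = (81.56 + 0)/EI = 81.56/EI
A unit hogging moment at B produces rotation L₁/(3EI) + L₂/(3EI) = 4.333/EI.
Slope continuity at B: θ_0 = M_B·4.333/EI, so M_B = 81.56/4.333 = 18.82 kip·ft (hogging).
Span AB, ΣM about A with M_B applied at B: R_B^{AB}·4 = 130.5 + 18.82, so R_B^{AB} = 37.33 kip and R_A = 130.5 − 37.33 = 93.17 kip.
Span BC, ΣM about C: R_B^{BC}·9 = 0 + 18.82, so R_B^{BC} = 2.091 kip and R_C = 0 − 2.091 = -2.091 kip.
R_B = 37.33 + 2.091 = 39.42 kip.

R_B = 39.42 kip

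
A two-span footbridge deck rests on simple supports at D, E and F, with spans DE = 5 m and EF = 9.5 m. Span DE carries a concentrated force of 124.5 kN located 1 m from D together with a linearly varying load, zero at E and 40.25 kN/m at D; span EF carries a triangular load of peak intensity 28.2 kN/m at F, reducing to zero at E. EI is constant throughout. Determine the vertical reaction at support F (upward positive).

Release continuity at E by inserting a hinge; the redundant is the internal moment M_E. The primary structure is two simply-supported spans DE and EF.
End slopes at the hinge E, treating each span as simply supported:
  span DE: point load 124.5 at a = 1: Pab(L + a)/(6LEI) = 99.6/EI
  span DE: triangular load, peak 40.25: 7w₀L³/(360EI) = 97.83/EI
  span EF: triangular load, peak 28.2: 7w₀L³/(360EI) = 470.1/EI
  relative rotation θ_0 = (197.4 + 470.1)/EI = 667.6/EI
A unit hogging moment at E produces rotation L₁/(3EI) + L₂/(3EI) = 4.833/EI.
Compatibility: M_E·(L₁+L₂)/(3EI) = θ_0, giving M_E = 138.1 kN·m (hogging).
Span EF, ΣM about F: R_E^{EF}·9.5 = 424.2 + 138.1, so R_E^{EF} = 59.19 kN and R_F = 133.9 − 59.19 = 74.76 kN.

R_F = 74.76 kN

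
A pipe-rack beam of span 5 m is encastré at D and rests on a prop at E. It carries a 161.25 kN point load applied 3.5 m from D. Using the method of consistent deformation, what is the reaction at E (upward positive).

R_E = 90.86 kN

Release the roller at E. Primary structure: cantilever fixed at D.
Free-end deflection of the primary structure under the applied loading (downward +):
  point load 161.25 at a = 3.5: Pa²(3L − a)/(6EI) = 3786/EI
Tip deflection under a unit load at E: L³/(3EI) = 41.67/EI.
The prop prevents deflection at E: R_E = δ_0/δ_{EE} = 3786/41.67 = 90.86 kN.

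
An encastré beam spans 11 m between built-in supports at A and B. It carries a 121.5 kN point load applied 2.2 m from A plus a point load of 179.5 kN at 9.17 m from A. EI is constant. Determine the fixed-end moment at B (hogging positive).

M_B = 271 kN·m

Release both end moments; the primary structure is a simply-supported span AB with redundants M_A and M_B.
On the primary (simply-supported) span, the end slopes from the loading are:
  at A: point load 121.5 at a = 2.2: Pab(L + b)/(6LEI) = 705.7/EI
  at B: point load 121.5 at a = 2.2: Pab(L + a)/(6LEI) = 470.4/EI
  at A: point load 179.5 at a = 9.17: Pab(L + b)/(6LEI) = 585.6/EI
  at B: point load 179.5 at a = 9.17: Pab(L + a)/(6LEI) = 920.5/EI
  θ_A0 = 1291/EI,  θ_B0 = 1391/EI
Flexibility coefficients: a unit moment at one end gives L/(3EI) there and L/(6EI) at the far end, so f₁₁ = f₂₂ = 3.667/EI and f₁₂ = f₂₁ = 1.833/EI.
Compatibility — zero rotation at each built-in end:
  3.667 M_A + 1.833 M_B = 1291
  1.833 M_A + 3.667 M_B = 1391
Solving the pair gives M_A = 216.6 kN·m and M_B = 271 kN·m (hogging).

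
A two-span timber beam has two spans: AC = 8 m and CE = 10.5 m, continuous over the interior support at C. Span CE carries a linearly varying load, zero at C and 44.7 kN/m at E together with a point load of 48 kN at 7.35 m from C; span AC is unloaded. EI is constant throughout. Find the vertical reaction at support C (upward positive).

R_C = 137.2 kN

Release continuity at C by inserting a hinge; the redundant is the internal moment M_C. The primary structure is two simply-supported spans AC and CE.
Discontinuity in slope at C on the released structure — sum the simple-span end rotations:
  span CE: triangular load, peak 44.7: 7w₀L³/(360EI) = 1006/EI
  span CE: point load 48 at a = 7.35: Pab(L + b)/(6LEI) = 240.8/EI
  relative rotation θ_0 = (0 + 1247)/EI = 1247/EI
A unit hogging moment at C produces rotation L₁/(3EI) + L₂/(3EI) = 6.167/EI.
Compatibility: M_C·(L₁+L₂)/(3EI) = θ_0, giving M_C = 202.2 kN·m (hogging).
Span AC, ΣM about A with M_C applied at C: R_C^{AC}·8 = 0 + 202.2, so R_C^{AC} = 25.28 kN and R_A = 0 − 25.28 = -25.28 kN.
Span CE, ΣM about E: R_C^{CE}·10.5 = 972.6 + 202.2, so R_C^{CE} = 111.9 kN and R_E = 282.7 − 111.9 = 170.8 kN.
R_C = 25.28 + 111.9 = 137.2 kN.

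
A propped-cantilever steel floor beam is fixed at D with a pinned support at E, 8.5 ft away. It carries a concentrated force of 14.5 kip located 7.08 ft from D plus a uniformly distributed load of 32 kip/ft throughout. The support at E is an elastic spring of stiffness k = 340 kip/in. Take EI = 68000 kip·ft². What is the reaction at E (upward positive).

Remove the prop at E; the released (primary) structure is a cantilever built in at D.
Primary-structure tip deflection at E by superposition:
  point load 14.5 at a = 7.08: Pa²(3L − a)/(6EI) = 2231/EI
  UDL 32: wL⁴/(8EI) = 20880/EI
  δ_0 = 23112/EI
Flexibility coefficient — unit upward force at E: δ_{EE} = L³/(3EI) = 204.7/EI.
With EI = 68000 kip·ft²: δ_0 = 0.33988 ft and δ_{EE} = 0.00301 ft/kip.
Compatibility — the spring shortens by R_E/k under the reaction it provides: δ_0 − R_E·δ_{EE} = R_E/k. With 1/k = 1/(340×12) ft/kip = 0.000245 ft/kip, R_E = δ_0 / (δ_{EE} + 1/k) = 0.33988 / (0.00301 + 0.000245) = 104.4 kip.

R_E = 104.4 kip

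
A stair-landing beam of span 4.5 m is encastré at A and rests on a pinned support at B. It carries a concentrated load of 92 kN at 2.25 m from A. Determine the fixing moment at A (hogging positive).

M_A = 77.62 kN·m

Remove the prop at B; the released (primary) structure is a cantilever built in at A.
Downward deflection at the released point B due to the loads:
  point load 92 at a = 2.25: Pa²(3L − a)/(6EI) = 873.3/EI
Flexibility coefficient — unit upward force at B: δ_{BB} = L³/(3EI) = 30.38/EI.
Compatibility at B: δ_0 − R_B·δ_{BB} = 0, so R_B = 873.3/30.38 = 28.75 kN.
Moment equilibrium about A: M_A = Σ(load moments about A) − R_B·L = 207 − 28.75×4.5 = 77.62 kN·m.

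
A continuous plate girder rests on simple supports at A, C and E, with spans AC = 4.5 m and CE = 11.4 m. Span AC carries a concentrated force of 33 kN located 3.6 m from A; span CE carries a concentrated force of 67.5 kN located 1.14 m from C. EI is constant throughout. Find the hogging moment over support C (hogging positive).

Insert a hinge at C; M_C is the redundant, and each span becomes simply supported.
Rotations at C on the released spans (each span's end-slope, ×1/EI):
  span AC: point load 33 at a = 3.6: Pab(L + a)/(6LEI) = 32.08/EI
  span CE: point load 67.5 at a = 1.14: Pab(L + b)/(6LEI) = 250/EI
  relative rotation θ_0 = (32.08 + 250)/EI = 282.1/EI
A unit hogging moment at C produces rotation L₁/(3EI) + L₂/(3EI) = 5.3/EI.
Compatibility: M_C·(L₁+L₂)/(3EI) = θ_0, giving M_C = 53.22 kN·m (hogging).

M_C = 53.22 kN·m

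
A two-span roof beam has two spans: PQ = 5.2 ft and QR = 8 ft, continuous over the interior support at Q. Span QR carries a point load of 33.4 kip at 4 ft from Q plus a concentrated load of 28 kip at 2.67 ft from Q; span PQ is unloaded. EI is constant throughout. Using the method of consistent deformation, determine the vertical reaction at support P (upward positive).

Take M_Q as the redundant. Released structure: two simple spans PQ and QR with a hinge at Q.
End slopes at the hinge Q, treating each span as simply supported:
  span QR: point load 33.4 at a = 4: Pab(L + b)/(6LEI) = 133.6/EI
  span QR: point load 28 at a = 2.67: Pab(L + b)/(6LEI) = 110.7/EI
  relative rotation θ_0 = (0 + 244.3)/EI = 244.3/EI
A unit hogging moment at Q produces rotation L₁/(3EI) + L₂/(3EI) = 4.4/EI.
Compatibility: M_Q·(L₁+L₂)/(3EI) = θ_0, giving M_Q = 55.51 kip·ft (hogging).
Span PQ, ΣM about P with M_Q applied at Q: R_Q^{PQ}·5.2 = 0 + 55.51, so R_Q^{PQ} = 10.68 kip and R_P = 0 − 10.68 = -10.68 kip.

R_P = -10.68 kip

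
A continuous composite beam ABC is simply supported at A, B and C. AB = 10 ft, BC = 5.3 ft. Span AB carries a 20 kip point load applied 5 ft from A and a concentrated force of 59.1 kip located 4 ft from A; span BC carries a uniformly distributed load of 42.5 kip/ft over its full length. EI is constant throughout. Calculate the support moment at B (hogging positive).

M_B = 141.1 kip·ft

Take M_B as the redundant. Released structure: two simple spans AB and BC with a hinge at B.
Rotations at B on the released spans (each span's end-slope, ×1/EI):
  span AB: point load 20 at a = 5: Pab(L + a)/(6LEI) = 125/EI
  span AB: point load 59.1 at a = 4: Pab(L + a)/(6LEI) = 331/EI
  span BC: UDL 42.5: wL³/(24EI) = 263.6/EI
  relative rotation θ_0 = (456 + 263.6)/EI = 719.6/EI
A unit hogging moment at B produces rotation L₁/(3EI) + L₂/(3EI) = 5.1/EI.
Slope continuity at B: θ_0 = M_B·5.1/EI, so M_B = 719.6/5.1 = 141.1 kip·ft (hogging).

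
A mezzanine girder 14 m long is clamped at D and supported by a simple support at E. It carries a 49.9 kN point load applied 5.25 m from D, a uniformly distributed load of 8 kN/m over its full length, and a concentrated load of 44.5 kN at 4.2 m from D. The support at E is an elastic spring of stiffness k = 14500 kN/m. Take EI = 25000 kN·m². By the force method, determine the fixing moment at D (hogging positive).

Remove the prop at E; the released (primary) structure is a cantilever built in at D.
Downward deflection at the released point E due to the loads:
  point load 49.9 at a = 5.25: Pa²(3L − a)/(6EI) = 8424/EI
  UDL 8: wL⁴/(8EI) = 38416/EI
  point load 44.5 at a = 4.2: Pa²(3L − a)/(6EI) = 4945/EI
  δ_0 = 51786/EI
Tip deflection under a unit load at E: L³/(3EI) = 914.7/EI.
With EI = 25000 kN·m²: δ_0 = 2.0714 m and δ_{EE} = 0.036587 m/kN.
Compatibility — the spring shortens by R_E/k under the reaction it provides: δ_0 − R_E·δ_{EE} = R_E/k. With 1/k = 0.000069 m/kN, R_E = δ_0 / (δ_{EE} + 1/k) = 2.0714 / (0.036587 + 0.000069) = 56.51 kN.
Moment equilibrium about D: M_D = Σ(load moments about D) − R_E·L = 1233 − 56.51×14 = 441.7 kN·m.

M_D = 441.7 kN·m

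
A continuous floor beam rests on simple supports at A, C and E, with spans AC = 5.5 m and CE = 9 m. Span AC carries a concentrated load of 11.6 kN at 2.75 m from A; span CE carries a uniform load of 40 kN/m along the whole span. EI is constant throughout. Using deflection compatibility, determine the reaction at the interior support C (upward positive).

R_C = 260.8 kN

Release continuity at C by inserting a hinge; the redundant is the internal moment M_C. The primary structure is two simply-supported spans AC and CE.
Rotations at C on the released spans (each span's end-slope, ×1/EI):
  span AC: point load 11.6 at a = 2.75: Pab(L + a)/(6LEI) = 21.93/EI
  span CE: UDL 40: wL³/(24EI) = 1215/EI
  relative rotation θ_0 = (21.93 + 1215)/EI = 1237/EI
A unit hogging moment at C produces rotation L₁/(3EI) + L₂/(3EI) = 4.833/EI.
Compatibility: M_C·(L₁+L₂)/(3EI) = θ_0, giving M_C = 255.9 kN·m (hogging).
Span AC, ΣM about A with M_C applied at C: R_C^{AC}·5.5 = 31.9 + 255.9, so R_C^{AC} = 52.33 kN and R_A = 11.6 − 52.33 = -40.73 kN.
Span CE, ΣM about E: R_C^{CE}·9 = 1620 + 255.9, so R_C^{CE} = 208.4 kN and R_E = 360 − 208.4 = 151.6 kN.
R_C = 52.33 + 208.4 = 260.8 kN.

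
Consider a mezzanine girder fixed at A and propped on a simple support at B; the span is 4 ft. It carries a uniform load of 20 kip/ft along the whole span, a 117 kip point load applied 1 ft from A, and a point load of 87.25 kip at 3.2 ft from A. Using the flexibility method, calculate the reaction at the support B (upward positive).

Release the roller at B. Primary structure: cantilever fixed at A.
Free-end deflection of the primary structure under the applied loading (downward +):
  UDL 20: wL⁴/(8EI) = 640/EI
  point load 117 at a = 1: Pa²(3L − a)/(6EI) = 214.5/EI
  point load 87.25 at a = 3.2: Pa²(3L − a)/(6EI) = 1310/EI
  δ_0 = 2165/EI
Flexibility coefficient — unit upward force at B: δ_{BB} = L³/(3EI) = 21.33/EI.
Compatibility at B: δ_0 − R_B·δ_{BB} = 0, so R_B = 2165/21.33 = 101.5 kip.

R_B = 101.5 kip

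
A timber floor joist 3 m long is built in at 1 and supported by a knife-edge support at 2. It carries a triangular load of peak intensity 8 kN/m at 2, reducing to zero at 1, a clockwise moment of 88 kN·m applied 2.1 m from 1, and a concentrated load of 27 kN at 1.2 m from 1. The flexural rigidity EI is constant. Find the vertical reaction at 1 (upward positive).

R_1 = -13.26 kN

Remove the prop at 2; the released (primary) structure is a cantilever built in at 1.
Free-end deflection of the primary structure under the applied loading (downward +):
  triangular load, peak 8 at the free end: 11w₀L⁴/(120EI) = 59.4/EI
  clockwise couple 88 at a = 2.1: M₀a(2L − a)/(2EI) = 360.4/EI
  point load 27 at a = 1.2: Pa²(3L − a)/(6EI) = 50.54/EI
  δ_0 = 470.3/EI
Flexibility coefficient — unit upward force at 2: δ_{22} = L³/(3EI) = 9/EI.
Compatibility at 2: δ_0 − R_2·δ_{22} = 0, so R_2 = 470.3/9 = 52.26 kN.
Vertical equilibrium: R_1 = ΣP − R_2 = 39 − 52.26 = -13.26 kN.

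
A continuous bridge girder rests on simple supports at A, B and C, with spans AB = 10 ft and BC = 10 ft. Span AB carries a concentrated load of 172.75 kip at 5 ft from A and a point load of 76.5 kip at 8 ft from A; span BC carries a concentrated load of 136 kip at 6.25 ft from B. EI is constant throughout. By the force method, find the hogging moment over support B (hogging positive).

M_B = 326.6 kip·ft

Release continuity at B by inserting a hinge; the redundant is the internal moment M_B. The primary structure is two simply-supported spans AB and BC.
Discontinuity in slope at B on the released structure — sum the simple-span end rotations:
  span AB: point load 172.75 at a = 5: Pab(L + a)/(6LEI) = 1080/EI
  span AB: point load 76.5 at a = 8: Pab(L + a)/(6LEI) = 367.2/EI
  span BC: point load 136 at a = 6.25: Pab(L + b)/(6LEI) = 730.5/EI
  relative rotation θ_0 = (1447 + 730.5)/EI = 2177/EI
A unit hogging moment at B produces rotation L₁/(3EI) + L₂/(3EI) = 6.667/EI.
Slope continuity at B: θ_0 = M_B·6.667/EI, so M_B = 2177/6.667 = 326.6 kip·ft (hogging).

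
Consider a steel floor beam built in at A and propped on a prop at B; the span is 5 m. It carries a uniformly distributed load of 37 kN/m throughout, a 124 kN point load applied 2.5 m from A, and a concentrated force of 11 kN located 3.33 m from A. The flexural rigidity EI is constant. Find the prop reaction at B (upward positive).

Release the roller at B. Primary structure: cantilever fixed at A.
Primary-structure tip deflection at B by superposition:
  UDL 37: wL⁴/(8EI) = 2891/EI
  point load 124 at a = 2.5: Pa²(3L − a)/(6EI) = 1615/EI
  point load 11 at a = 3.33: Pa²(3L − a)/(6EI) = 237.2/EI
  δ_0 = 4742/EI
Flexibility coefficient — unit upward force at B: δ_{BB} = L³/(3EI) = 41.67/EI.
Compatibility at B: δ_0 − R_B·δ_{BB} = 0, so R_B = 4742/41.67 = 113.8 kN.

R_B = 113.8 kN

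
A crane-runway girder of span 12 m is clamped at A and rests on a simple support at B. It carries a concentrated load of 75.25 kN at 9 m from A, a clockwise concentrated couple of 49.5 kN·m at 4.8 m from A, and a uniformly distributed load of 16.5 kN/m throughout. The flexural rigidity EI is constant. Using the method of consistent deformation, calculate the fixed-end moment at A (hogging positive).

Take the reaction at B as the redundant and release it; the primary structure is a cantilever fixed at A.
Primary-structure tip deflection at B by superposition:
  point load 75.25 at a = 9: Pa²(3L − a)/(6EI) = 27429/EI
  clockwise couple 49.5 at a = 4.8: M₀a(2L − a)/(2EI) = 2281/EI
  UDL 16.5: wL⁴/(8EI) = 42768/EI
  δ_0 = 72478/EI
Flexibility coefficient — unit upward force at B: δ_{BB} = L³/(3EI) = 576/EI.
The prop prevents deflection at B: R_B = δ_0/δ_{BB} = 72478/576 = 125.8 kN.
Moment equilibrium about A: M_A = Σ(load moments about A) − R_B·L = 1915 − 125.8×12 = 404.8 kN·m.

M_A = 404.8 kN·m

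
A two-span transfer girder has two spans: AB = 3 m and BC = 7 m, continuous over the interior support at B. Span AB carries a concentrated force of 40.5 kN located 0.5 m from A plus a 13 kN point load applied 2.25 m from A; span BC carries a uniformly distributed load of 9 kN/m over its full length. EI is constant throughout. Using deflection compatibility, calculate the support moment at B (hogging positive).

M_B = 43.46 kN·m

Take M_B as the redundant. Released structure: two simple spans AB and BC with a hinge at B.
Rotations at B on the released spans (each span's end-slope, ×1/EI):
  span AB: point load 40.5 at a = 0.5: Pab(L + a)/(6LEI) = 9.844/EI
  span AB: point load 13 at a = 2.25: Pab(L + a)/(6LEI) = 6.398/EI
  span BC: UDL 9: wL³/(24EI) = 128.6/EI
  relative rotation θ_0 = (16.24 + 128.6)/EI = 144.9/EI
A unit hogging moment at B produces rotation L₁/(3EI) + L₂/(3EI) = 3.333/EI.
Compatibility: M_B·(L₁+L₂)/(3EI) = θ_0, giving M_B = 43.46 kN·m (hogging).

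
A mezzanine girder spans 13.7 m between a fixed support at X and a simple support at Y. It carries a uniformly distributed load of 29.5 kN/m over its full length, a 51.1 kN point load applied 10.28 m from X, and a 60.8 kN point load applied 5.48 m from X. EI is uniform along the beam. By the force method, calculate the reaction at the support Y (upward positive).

Take the reaction at Y as the redundant and release it; the primary structure is a cantilever fixed at X.
Free-end deflection of the primary structure under the applied loading (downward +):
  UDL 29.5: wL⁴/(8EI) = 129902/EI
  point load 51.1 at a = 10.28: Pa²(3L − a)/(6EI) = 27739/EI
  point load 60.8 at a = 5.48: Pa²(3L − a)/(6EI) = 10839/EI
  δ_0 = 168480/EI
Flexibility coefficient — unit upward force at Y: δ_{YY} = L³/(3EI) = 857.1/EI.
Compatibility at Y: δ_0 − R_Y·δ_{YY} = 0, so R_Y = 168480/857.1 = 196.6 kN.

R_Y = 196.6 kN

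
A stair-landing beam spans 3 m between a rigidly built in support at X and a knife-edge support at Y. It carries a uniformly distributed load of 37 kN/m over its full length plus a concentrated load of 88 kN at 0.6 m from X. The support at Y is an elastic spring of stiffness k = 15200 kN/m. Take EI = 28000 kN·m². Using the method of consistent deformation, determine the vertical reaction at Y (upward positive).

Release the roller at Y. Primary structure: cantilever fixed at X.
Free-end deflection of the primary structure under the applied loading (downward +):
  UDL 37: wL⁴/(8EI) = 374.6/EI
  point load 88 at a = 0.6: Pa²(3L − a)/(6EI) = 44.35/EI
  δ_0 = 419/EI
Tip deflection under a unit load at Y: L³/(3EI) = 9/EI.
With EI = 28000 kN·m²: δ_0 = 0.014963 m and δ_{YY} = 0.000321 m/kN.
Compatibility — the spring shortens by R_Y/k under the reaction it provides: δ_0 − R_Y·δ_{YY} = R_Y/k. With 1/k = 0.000066 m/kN, R_Y = δ_0 / (δ_{YY} + 1/k) = 0.014963 / (0.000321 + 0.000066) = 38.64 kN.

R_Y = 38.64 kN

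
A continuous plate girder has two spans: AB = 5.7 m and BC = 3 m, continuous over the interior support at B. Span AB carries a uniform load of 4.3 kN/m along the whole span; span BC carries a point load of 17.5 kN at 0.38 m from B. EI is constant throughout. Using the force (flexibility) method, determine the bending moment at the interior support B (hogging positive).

Take M_B as the redundant. Released structure: two simple spans AB and BC with a hinge at B.
End slopes at the hinge B, treating each span as simply supported:
  span AB: UDL 4.3: wL³/(24EI) = 33.18/EI
  span BC: point load 17.5 at a = 0.38: Pab(L + b)/(6LEI) = 5.44/EI
  relative rotation θ_0 = (33.18 + 5.44)/EI = 38.62/EI
A unit hogging moment at B produces rotation L₁/(3EI) + L₂/(3EI) = 2.9/EI.
Slope continuity at B: θ_0 = M_B·2.9/EI, so M_B = 38.62/2.9 = 13.32 kN·m (hogging).

M_B = 13.32 kN·m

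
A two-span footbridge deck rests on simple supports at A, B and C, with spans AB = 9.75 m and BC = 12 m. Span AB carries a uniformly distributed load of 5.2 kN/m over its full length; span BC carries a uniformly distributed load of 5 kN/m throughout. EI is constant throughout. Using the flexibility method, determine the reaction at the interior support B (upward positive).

R_B = 69.73 kN

Take M_B as the redundant. Released structure: two simple spans AB and BC with a hinge at B.
Rotations at B on the released spans (each span's end-slope, ×1/EI):
  span AB: UDL 5.2: wL³/(24EI) = 200.8/EI
  span BC: UDL 5: wL³/(24EI) = 360/EI
  relative rotation θ_0 = (200.8 + 360)/EI = 560.8/EI
A unit hogging moment at B produces rotation L₁/(3EI) + L₂/(3EI) = 7.25/EI.
Slope continuity at B: θ_0 = M_B·7.25/EI, so M_B = 560.8/7.25 = 77.35 kN·m (hogging).
Span AB, ΣM about A with M_B applied at B: R_B^{AB}·9.75 = 247.2 + 77.35, so R_B^{AB} = 33.28 kN and R_A = 50.7 − 33.28 = 17.42 kN.
Span BC, ΣM about C: R_B^{BC}·12 = 360 + 77.35, so R_B^{BC} = 36.45 kN and R_C = 60 − 36.45 = 23.55 kN.
R_B = 33.28 + 36.45 = 69.73 kN.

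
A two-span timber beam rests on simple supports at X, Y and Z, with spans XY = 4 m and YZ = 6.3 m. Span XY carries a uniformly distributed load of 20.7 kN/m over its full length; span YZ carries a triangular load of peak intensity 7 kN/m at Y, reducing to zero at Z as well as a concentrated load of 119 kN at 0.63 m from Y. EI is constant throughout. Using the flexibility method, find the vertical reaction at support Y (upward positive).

Insert a hinge at Y; M_Y is the redundant, and each span becomes simply supported.
End slopes at the hinge Y, treating each span as simply supported:
  span XY: UDL 20.7: wL³/(24EI) = 55.2/EI
  span YZ: triangular load, peak 7: w₀L³/(45EI) = 38.9/EI
  span YZ: point load 119 at a = 0.63: Pab(L + b)/(6LEI) = 134.6/EI
  relative rotation θ_0 = (55.2 + 173.5)/EI = 228.7/EI
A unit hogging moment at Y produces rotation L₁/(3EI) + L₂/(3EI) = 3.433/EI.
Slope continuity at Y: θ_0 = M_Y·3.433/EI, so M_Y = 228.7/3.433 = 66.61 kN·m (hogging).
Span XY, ΣM about X with M_Y applied at Y: R_Y^{XY}·4 = 165.6 + 66.61, so R_Y^{XY} = 58.05 kN and R_X = 82.8 − 58.05 = 24.75 kN.
Span YZ, ΣM about Z: R_Y^{YZ}·6.3 = 767.3 + 66.61, so R_Y^{YZ} = 132.4 kN and R_Z = 141.1 − 132.4 = 8.676 kN.
R_Y = 58.05 + 132.4 = 190.4 kN.

R_Y = 190.4 kN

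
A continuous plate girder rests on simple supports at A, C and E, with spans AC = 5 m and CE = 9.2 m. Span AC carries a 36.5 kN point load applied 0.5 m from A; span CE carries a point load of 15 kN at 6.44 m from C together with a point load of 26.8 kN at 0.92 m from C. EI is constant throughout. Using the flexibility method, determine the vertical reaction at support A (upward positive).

R_A = 27.04 kN

Take M_C as the redundant. Released structure: two simple spans AC and CE with a hinge at C.
Rotations at C on the released spans (each span's end-slope, ×1/EI):
  span AC: point load 36.5 at a = 0.5: Pab(L + a)/(6LEI) = 15.06/EI
  span CE: point load 15 at a = 6.44: Pab(L + b)/(6LEI) = 57.77/EI
  span CE: point load 26.8 at a = 0.92: Pab(L + b)/(6LEI) = 64.65/EI
  relative rotation θ_0 = (15.06 + 122.4)/EI = 137.5/EI
A unit hogging moment at C produces rotation L₁/(3EI) + L₂/(3EI) = 4.733/EI.
Compatibility: M_C·(L₁+L₂)/(3EI) = θ_0, giving M_C = 29.04 kN·m (hogging).
Span AC, ΣM about A with M_C applied at C: R_C^{AC}·5 = 18.25 + 29.04, so R_C^{AC} = 9.459 kN and R_A = 36.5 − 9.459 = 27.04 kN.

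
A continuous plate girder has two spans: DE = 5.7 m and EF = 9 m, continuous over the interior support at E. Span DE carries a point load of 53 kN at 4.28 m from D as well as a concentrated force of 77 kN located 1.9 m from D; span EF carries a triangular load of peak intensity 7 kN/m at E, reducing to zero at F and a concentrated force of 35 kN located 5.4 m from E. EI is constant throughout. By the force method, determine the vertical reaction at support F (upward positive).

Insert a hinge at E; M_E is the redundant, and each span becomes simply supported.
Discontinuity in slope at E on the released structure — sum the simple-span end rotations:
  span DE: point load 53 at a = 4.28: Pab(L + a)/(6LEI) = 94/EI
  span DE: point load 77 at a = 1.9: Pab(L + a)/(6LEI) = 123.5/EI
  span EF: triangular load, peak 7: w₀L³/(45EI) = 113.4/EI
  span EF: point load 35 at a = 5.4: Pab(L + b)/(6LEI) = 158.8/EI
  relative rotation θ_0 = (217.5 + 272.2)/EI = 489.7/EI
A unit hogging moment at E produces rotation L₁/(3EI) + L₂/(3EI) = 4.9/EI.
Slope continuity at E: θ_0 = M_E·4.9/EI, so M_E = 489.7/4.9 = 99.94 kN·m (hogging).
Span EF, ΣM about F: R_E^{EF}·9 = 315 + 99.94, so R_E^{EF} = 46.1 kN and R_F = 66.5 − 46.1 = 20.4 kN.

R_F = 20.4 kN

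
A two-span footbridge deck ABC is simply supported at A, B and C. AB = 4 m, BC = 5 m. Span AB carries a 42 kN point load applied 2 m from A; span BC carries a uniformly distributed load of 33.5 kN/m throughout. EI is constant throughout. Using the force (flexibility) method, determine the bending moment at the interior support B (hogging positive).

M_B = 72.16 kN·m

Take M_B as the redundant. Released structure: two simple spans AB and BC with a hinge at B.
Discontinuity in slope at B on the released structure — sum the simple-span end rotations:
  span AB: point load 42 at a = 2: Pab(L + a)/(6LEI) = 42/EI
  span BC: UDL 33.5: wL³/(24EI) = 174.5/EI
  relative rotation θ_0 = (42 + 174.5)/EI = 216.5/EI
A unit hogging moment at B produces rotation L₁/(3EI) + L₂/(3EI) = 3/EI.
Slope continuity at B: θ_0 = M_B·3/EI, so M_B = 216.5/3 = 72.16 kN·m (hogging).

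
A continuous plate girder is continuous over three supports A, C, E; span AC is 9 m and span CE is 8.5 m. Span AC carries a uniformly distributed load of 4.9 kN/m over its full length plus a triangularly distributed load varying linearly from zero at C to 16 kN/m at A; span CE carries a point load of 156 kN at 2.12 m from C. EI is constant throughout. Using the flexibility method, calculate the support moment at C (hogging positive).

Take M_C as the redundant. Released structure: two simple spans AC and CE with a hinge at C.
End slopes at the hinge C, treating each span as simply supported:
  span AC: UDL 4.9: wL³/(24EI) = 148.8/EI
  span AC: triangular load, peak 16: 7w₀L³/(360EI) = 226.8/EI
  span CE: point load 156 at a = 2.12: Pab(L + b)/(6LEI) = 615.6/EI
  relative rotation θ_0 = (375.6 + 615.6)/EI = 991.3/EI
A unit hogging moment at C produces rotation L₁/(3EI) + L₂/(3EI) = 5.833/EI.
Slope continuity at C: θ_0 = M_C·5.833/EI, so M_C = 991.3/5.833 = 169.9 kN·m (hogging).

M_C = 169.9 kN·m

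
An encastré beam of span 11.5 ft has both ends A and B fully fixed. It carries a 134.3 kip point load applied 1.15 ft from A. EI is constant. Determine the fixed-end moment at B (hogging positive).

M_B = 13.9 kip·ft

Release both end moments; the primary structure is a simply-supported span AB with redundants M_A and M_B.
On the primary (simply-supported) span, the end slopes from the loading are:
  at A: point load 134.3 at a = 1.15: Pab(L + b)/(6LEI) = 506.2/EI
  at B: point load 134.3 at a = 1.15: Pab(L + a)/(6LEI) = 293.1/EI
  θ_A0 = 506.2/EI,  θ_B0 = 293.1/EI
Flexibility coefficients: a unit moment at one end gives L/(3EI) there and L/(6EI) at the far end, so f₁₁ = f₂₂ = 3.833/EI and f₁₂ = f₂₁ = 1.917/EI.
Compatibility — zero rotation at each built-in end:
  3.833 M_A + 1.917 M_B = 506.2
  1.917 M_A + 3.833 M_B = 293.1
Solving the pair gives M_A = 125.1 kip·ft and M_B = 13.9 kip·ft (hogging).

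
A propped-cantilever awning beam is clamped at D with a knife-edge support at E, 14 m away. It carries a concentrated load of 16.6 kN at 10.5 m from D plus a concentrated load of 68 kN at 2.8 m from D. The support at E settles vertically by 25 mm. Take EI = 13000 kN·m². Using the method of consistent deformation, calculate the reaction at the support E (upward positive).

R_E = 13.96 kN

Remove the prop at E; the released (primary) structure is a cantilever built in at D.
Free-end deflection of the primary structure under the applied loading (downward +):
  point load 16.6 at a = 10.5: Pa²(3L − a)/(6EI) = 9608/EI
  point load 68 at a = 2.8: Pa²(3L − a)/(6EI) = 3483/EI
  δ_0 = 13091/EI
Flexibility coefficient — unit upward force at E: δ_{EE} = L³/(3EI) = 914.7/EI.
With EI = 13000 kN·m²: δ_0 = 1.007 m and δ_{EE} = 0.070359 m/kN.
Compatibility — the beam at E must follow the support down by 0.025 m: δ_0 − R_E·δ_{EE} = 0.025, so R_E = (1.007 − 0.025)/0.070359 = 13.96 kN.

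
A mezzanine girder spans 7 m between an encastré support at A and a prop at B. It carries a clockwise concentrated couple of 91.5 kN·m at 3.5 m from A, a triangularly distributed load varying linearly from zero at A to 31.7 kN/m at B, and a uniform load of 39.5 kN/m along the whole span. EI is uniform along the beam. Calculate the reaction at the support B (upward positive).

Remove the prop at B; the released (primary) structure is a cantilever built in at A.
Deflection at B on the released cantilever, summing each load's contribution:
  clockwise couple 91.5 at a = 3.5: M₀a(2L − a)/(2EI) = 1681/EI
  triangular load, peak 31.7 at the free end: 11w₀L⁴/(120EI) = 6977/EI
  UDL 39.5: wL⁴/(8EI) = 11855/EI
  δ_0 = 20513/EI
Tip deflection under a unit load at B: L³/(3EI) = 114.3/EI.
The prop prevents deflection at B: R_B = δ_0/δ_{BB} = 20513/114.3 = 179.4 kN.

R_B = 179.4 kN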